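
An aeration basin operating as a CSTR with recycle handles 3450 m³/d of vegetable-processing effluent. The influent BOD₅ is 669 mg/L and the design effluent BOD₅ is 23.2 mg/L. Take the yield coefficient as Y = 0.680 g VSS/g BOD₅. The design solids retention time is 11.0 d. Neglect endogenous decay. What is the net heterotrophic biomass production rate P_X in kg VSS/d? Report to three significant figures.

With endogenous decay neglected, the observed yield equals the true yield: Y_obs = Y = 0.680 g VSS/g BOD₅.
ΔS = 669 − 23.2 = 645.8 mg/L, so the substrate removal rate is 3450 × 645.8/1000 = 2228 kg BOD₅/d.
Biomass produced: P_X = Y_obs·Q·ΔS = 0.6800 × 2228 ≈ 1515 kg VSS/d.

P_X ≈ 1520 kg VSS/d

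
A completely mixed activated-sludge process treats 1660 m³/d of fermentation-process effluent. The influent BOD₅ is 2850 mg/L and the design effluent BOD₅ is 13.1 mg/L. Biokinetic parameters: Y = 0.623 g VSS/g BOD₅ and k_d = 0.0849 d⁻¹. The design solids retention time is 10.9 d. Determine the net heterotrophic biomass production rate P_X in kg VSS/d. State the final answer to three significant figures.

Correct the yield for decay: Y_obs = Y/(1 + k_d θ_c) = 0.623 / (1 + 0.0849 × 10.9) = 0.623 / 1.925 = 0.3236.
Mass of BOD₅ removed per day: Q(S₀ − S) = 1660 × 2837 g/m³ = 4709 kg/d.
P_X = Y_obs · Q(S₀ − S) = 0.3236 × 4709 = 1524 kg VSS/d.

P_X ≈ 1520 kg VSS/d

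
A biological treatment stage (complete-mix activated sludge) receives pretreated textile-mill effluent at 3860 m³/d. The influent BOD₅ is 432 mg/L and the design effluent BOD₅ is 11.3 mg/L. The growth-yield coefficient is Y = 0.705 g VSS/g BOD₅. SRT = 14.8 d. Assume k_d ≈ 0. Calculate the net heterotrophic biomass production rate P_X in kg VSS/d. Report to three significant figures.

P_X ≈ 1140 kg VSS/d

Since k_d ≈ 0, Y_obs = Y = 0.705 g VSS/g BOD₅.
ΔS = 432 − 11.3 = 420.7 mg/L, so the substrate removal rate is 3860 × 420.7/1000 = 1624 kg BOD₅/d.
P_X = Y_obs · Q(S₀ − S) = 0.7050 × 1624 = 1145 kg VSS/d.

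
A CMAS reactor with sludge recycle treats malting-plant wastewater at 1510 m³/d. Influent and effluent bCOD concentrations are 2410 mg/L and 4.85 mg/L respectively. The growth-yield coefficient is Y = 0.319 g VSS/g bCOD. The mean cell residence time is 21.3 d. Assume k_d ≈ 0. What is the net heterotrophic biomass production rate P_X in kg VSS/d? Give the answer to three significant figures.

Since k_d ≈ 0, Y_obs = Y = 0.319 g VSS/g bCOD.
Q·(S₀ − S) = 1510 × (2410 − 4.85) × 10⁻³ = 3632 kg/d removed.
Biomass produced: P_X = Y_obs·Q·ΔS = 0.3190 × 3632 ≈ 1159 kg VSS/d.

P_X ≈ 1160 kg VSS/d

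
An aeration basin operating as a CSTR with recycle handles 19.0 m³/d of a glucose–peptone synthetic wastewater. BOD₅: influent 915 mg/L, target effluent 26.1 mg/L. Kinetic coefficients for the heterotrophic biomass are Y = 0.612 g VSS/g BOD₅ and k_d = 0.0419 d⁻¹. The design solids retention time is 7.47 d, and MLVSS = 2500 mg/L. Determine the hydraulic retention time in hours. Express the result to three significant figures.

τ ≈ 29.7 h

From the SRT design equation V = Y Q (S₀−S) θ_c / [X (1 + k_d θ_c)] = 0.612 × 19.0 × (915 − 26.1) × 7.47 / [2500 × (1 + 0.0419 × 7.47)] = 7.72×10^4 / 3282 = 23.52 m³.
τ = V/Q = 23.52/19.0 = 1.238 d, or 29.71 h.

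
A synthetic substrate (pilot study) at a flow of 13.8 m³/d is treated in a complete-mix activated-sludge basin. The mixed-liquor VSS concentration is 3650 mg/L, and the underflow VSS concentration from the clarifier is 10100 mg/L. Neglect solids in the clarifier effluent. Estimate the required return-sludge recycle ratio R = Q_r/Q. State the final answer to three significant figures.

R ≈ 0.566

R = Q_r/Q = X/(X_r − X) = 3650 / (10100 − 3650) = 0.5659.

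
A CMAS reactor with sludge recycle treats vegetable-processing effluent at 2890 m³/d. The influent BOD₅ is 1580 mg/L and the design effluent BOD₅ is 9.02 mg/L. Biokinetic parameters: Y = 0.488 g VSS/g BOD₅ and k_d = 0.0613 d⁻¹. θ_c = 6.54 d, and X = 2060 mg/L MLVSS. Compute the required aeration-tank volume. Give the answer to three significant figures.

From the SRT design equation V = Y Q (S₀−S) θ_c / [X (1 + k_d θ_c)] = 0.488 × 2890 × (1580 − 9.02) × 6.54 / [2060 × (1 + 0.0613 × 6.54)] = 1.45×10^7 / 2886 = 5021 m³.

V ≈ 5020 m³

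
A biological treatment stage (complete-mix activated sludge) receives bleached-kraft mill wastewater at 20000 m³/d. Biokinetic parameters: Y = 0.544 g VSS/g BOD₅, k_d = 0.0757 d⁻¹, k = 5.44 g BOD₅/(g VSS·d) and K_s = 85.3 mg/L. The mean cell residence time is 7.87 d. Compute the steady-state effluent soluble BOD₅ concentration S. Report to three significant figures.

S ≈ 6.27 mg/L

From the Monod/SRT balance for a CMAS, S = K_s·(1+k_d θ_c)/[θ_c·(Y k − k_d) − 1] = 85.3 × (1 + 0.0757 × 7.87) / [7.87 × (0.544 × 5.44 − 0.0757) − 1] = 136.1 / 21.69 = 6.274 mg/L.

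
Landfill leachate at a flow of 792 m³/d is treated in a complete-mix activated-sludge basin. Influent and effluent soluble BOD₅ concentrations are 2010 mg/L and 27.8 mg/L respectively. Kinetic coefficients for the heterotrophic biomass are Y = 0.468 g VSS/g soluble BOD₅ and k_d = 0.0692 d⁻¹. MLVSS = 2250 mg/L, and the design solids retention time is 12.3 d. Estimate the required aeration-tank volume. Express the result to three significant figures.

V ≈ 2170 m³

From the SRT design equation V = Y Q (S₀−S) θ_c / [X (1 + k_d θ_c)] = 0.468 × 792 × (2010 − 27.8) × 12.3 / [2250 × (1 + 0.0692 × 12.3)] = 9.04×10^6 / 4165 = 2170 m³.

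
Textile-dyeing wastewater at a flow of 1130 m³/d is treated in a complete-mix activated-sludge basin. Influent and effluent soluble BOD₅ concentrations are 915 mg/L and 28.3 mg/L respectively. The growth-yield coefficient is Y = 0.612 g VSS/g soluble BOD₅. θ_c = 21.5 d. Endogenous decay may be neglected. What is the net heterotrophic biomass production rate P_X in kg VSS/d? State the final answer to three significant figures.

P_X ≈ 613 kg VSS/d

Since k_d ≈ 0, Y_obs = Y = 0.612 g VSS/g soluble BOD₅.
Q·(S₀ − S) = 1130 × (915 − 28.3) × 10⁻³ = 1002 kg/d removed.
Net biomass production P_X = Y_obs × Q·(S₀ − S) = 0.6120 × 1002 = 613.2 kg VSS/d.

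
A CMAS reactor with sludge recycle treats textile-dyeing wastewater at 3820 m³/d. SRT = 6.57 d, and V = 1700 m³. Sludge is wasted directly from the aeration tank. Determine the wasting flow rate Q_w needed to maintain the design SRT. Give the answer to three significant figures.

For wasting at MLVSS concentration, Q_w = V/θ_c = 1700/6.57 = 258.8 m³/d.

Q_w ≈ 259 m³/d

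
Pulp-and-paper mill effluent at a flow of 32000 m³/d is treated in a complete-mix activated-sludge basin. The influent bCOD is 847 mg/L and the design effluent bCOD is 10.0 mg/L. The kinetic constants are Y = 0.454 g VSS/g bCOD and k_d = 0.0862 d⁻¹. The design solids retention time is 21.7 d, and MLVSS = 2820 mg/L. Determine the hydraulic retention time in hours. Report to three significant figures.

From the SRT design equation V = Y Q (S₀−S) θ_c / [X (1 + k_d θ_c)] = 0.454 × 32000 × (847 − 10.0) × 21.7 / [2820 × (1 + 0.0862 × 21.7)] = 2.64×10^8 / 8095 = 32597 m³.
HRT = V/Q = 32597 m³ / 32000 m³·d⁻¹ = 1.019 d × 24 = 24.45 h.

τ ≈ 24.4 h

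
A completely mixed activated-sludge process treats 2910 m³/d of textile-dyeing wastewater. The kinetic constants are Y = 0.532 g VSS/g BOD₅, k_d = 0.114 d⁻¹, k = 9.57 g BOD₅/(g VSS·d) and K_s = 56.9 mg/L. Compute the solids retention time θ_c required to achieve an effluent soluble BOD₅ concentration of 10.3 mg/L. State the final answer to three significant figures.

From 1/θ_c = Y·k·S/(K_s + S) − k_d: Y·k·S/(K_s+S) = 0.532 × 9.57 × 10.3 / (56.9 + 10.3) = 0.7804 d⁻¹.
θ_c = 1/(μ − k_d) = 1/(0.7804 − 0.114) = 1/0.6664 = 1.501 d.

θ_c ≈ 1.50 d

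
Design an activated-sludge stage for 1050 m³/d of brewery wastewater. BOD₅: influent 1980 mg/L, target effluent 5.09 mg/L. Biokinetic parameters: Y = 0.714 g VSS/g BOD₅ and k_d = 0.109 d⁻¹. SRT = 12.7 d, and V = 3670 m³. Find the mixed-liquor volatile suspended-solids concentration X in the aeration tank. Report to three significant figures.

Solving the biomass balance for X: X = Y Q (S₀−S) θ_c / [V (1+k_d θ_c)] = 0.714 × 1050 × (1980 − 5.09) × 12.7 / [3670 × (1 + 0.109 × 12.7)] = 2149 mg/L.

X ≈ 2150 mg/L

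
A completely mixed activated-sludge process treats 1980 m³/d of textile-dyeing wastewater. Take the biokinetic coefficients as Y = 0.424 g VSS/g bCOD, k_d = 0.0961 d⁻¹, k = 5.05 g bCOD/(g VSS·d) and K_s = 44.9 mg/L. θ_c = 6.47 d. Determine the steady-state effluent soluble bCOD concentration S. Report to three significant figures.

From the Monod/SRT balance for a CMAS, S = K_s·(1+k_d θ_c)/[θ_c·(Y k − k_d) − 1] = 44.9 × (1 + 0.0961 × 6.47) / [6.47 × (0.424 × 5.05 − 0.0961) − 1] = 72.82 / 12.23 = 5.953 mg/L.

S ≈ 5.95 mg/L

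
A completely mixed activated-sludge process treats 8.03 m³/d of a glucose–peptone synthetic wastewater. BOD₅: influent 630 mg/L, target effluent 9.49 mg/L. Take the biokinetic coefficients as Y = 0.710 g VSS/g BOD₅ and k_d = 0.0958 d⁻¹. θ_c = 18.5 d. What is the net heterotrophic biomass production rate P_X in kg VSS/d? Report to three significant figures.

Y_obs = Y / (1 + k_d θ_c) = 0.710 / (1 + 0.0958 × 18.5) = 0.710 / 2.772 = 0.2561.
ΔS = 630 − 9.49 = 620.5 mg/L, so the substrate removal rate is 8.03 × 620.5/1000 = 4.983 kg BOD₅/d.
Biomass produced: P_X = Y_obs·Q·ΔS = 0.2561 × 4.983 ≈ 1.276 kg VSS/d.

P_X ≈ 1.28 kg VSS/d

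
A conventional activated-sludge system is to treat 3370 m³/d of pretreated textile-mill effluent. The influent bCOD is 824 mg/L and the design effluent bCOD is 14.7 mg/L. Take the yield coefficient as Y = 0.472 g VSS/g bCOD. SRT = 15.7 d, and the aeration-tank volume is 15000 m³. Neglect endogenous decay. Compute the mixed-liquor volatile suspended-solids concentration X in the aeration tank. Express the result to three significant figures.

Without decay, X = Y Q (S₀−S) θ_c / V = 0.472 × 3370 × (824 − 14.7) × 15.7 / 15000 = 1347 mg/L.

X ≈ 1350 mg/L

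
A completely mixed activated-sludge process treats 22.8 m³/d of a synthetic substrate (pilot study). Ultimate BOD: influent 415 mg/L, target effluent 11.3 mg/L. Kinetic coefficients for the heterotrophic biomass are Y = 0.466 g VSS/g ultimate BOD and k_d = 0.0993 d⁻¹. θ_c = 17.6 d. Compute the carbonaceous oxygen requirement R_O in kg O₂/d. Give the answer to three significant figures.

R_O ≈ 6.99 kg O₂/d

Y_obs = Y / (1 + k_d θ_c) = 0.466 / (1 + 0.0993 × 17.6) = 0.466 / 2.748 = 0.1696.
Substrate removed = Q·(S₀ − S) = 22.8 m³/d × (415 − 11.3) g/m³ = 9.2×10^3 g/d = 9.204 kg/d.
Net sludge production P_X = 0.1696 × 9.204 = 1.561 kg VSS/d.
R_O = Q·(S₀ − S) − 1.42·P_X = 9.204 − 1.42 × 1.561 = 6.988 kg O₂/d.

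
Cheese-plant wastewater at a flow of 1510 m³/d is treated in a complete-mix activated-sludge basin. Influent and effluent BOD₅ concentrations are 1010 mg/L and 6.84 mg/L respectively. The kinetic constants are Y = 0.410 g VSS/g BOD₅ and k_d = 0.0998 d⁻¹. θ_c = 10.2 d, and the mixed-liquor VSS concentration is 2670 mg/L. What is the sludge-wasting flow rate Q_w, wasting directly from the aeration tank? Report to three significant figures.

Q_w ≈ 115 m³/d

Rearranging the biomass balance for a CMAS with decay, V = Y·Q·ΔS·θ_c / [X·(1+k_d θ_c)] = 0.410 × 1510 × (1010 − 6.84) × 10.2 / [2670 × (1 + 0.0998 × 10.2)] = 6.33×10^6 / 5388 = 1176 m³.
Wasting from the aeration tank: Q_w = V / θ_c = 1176 / 10.2 = 115.3 m³/d.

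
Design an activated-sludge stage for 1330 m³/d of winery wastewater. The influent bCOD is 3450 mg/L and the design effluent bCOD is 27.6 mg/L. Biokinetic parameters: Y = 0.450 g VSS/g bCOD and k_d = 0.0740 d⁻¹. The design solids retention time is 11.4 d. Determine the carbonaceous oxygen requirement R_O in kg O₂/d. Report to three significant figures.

R_O ≈ 2970 kg O₂/d

The observed yield is Y_obs = Y/(1 + k_d·θ_c) = 0.450 / (1 + 0.0740 × 11.4) = 0.450 / 1.844 = 0.2441 g VSS per g bCOD removed.
Q·(S₀ − S) = 1330 × (3450 − 27.6) × 10⁻³ = 4552 kg/d removed.
Net sludge production P_X = 0.2441 × 4552 = 1111 kg VSS/d.
R_O = Q·(S₀ − S) − 1.42·P_X = 4552 − 1.42 × 1111 = 2974 kg O₂/d.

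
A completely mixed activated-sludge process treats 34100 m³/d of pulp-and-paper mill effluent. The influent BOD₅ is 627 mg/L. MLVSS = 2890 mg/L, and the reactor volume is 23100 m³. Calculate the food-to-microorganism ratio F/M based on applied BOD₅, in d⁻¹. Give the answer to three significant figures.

Food-to-microorganism ratio F/M = Q S₀ / (V X) = 34100 × 627 / (23100 × 2890) = 0.3203 d⁻¹.

F/M ≈ 0.320 d⁻¹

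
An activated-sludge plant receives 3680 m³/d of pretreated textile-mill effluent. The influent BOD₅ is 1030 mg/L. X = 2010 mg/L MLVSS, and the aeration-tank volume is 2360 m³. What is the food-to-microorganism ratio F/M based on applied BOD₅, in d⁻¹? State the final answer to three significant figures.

F/M ≈ 0.799 d⁻¹

F/M = Q·S₀ / (V·X) = 3680 × 1030 / (2360 × 2010) = 0.7991 g BOD₅·(g VSS·d)⁻¹.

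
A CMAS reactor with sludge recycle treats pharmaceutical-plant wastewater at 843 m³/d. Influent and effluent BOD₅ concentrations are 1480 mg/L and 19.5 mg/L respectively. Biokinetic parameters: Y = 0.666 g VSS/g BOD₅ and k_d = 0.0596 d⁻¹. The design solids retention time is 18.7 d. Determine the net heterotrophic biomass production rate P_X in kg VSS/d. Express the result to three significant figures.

Correct the yield for decay: Y_obs = Y/(1 + k_d θ_c) = 0.666 / (1 + 0.0596 × 18.7) = 0.666 / 2.115 = 0.3150.
Substrate removed = Q·(S₀ − S) = 843 m³/d × (1480 − 19.5) g/m³ = 1.23×10^6 g/d = 1231 kg/d.
So the net sludge growth is P_X = 0.3150 × 1231 = 387.8 kg VSS/d.

P_X ≈ 388 kg VSS/d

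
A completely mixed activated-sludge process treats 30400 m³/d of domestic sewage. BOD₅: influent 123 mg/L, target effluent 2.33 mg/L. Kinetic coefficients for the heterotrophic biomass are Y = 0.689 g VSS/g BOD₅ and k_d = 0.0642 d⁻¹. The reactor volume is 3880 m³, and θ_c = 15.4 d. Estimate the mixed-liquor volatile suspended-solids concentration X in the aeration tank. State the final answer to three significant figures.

X ≈ 5040 mg/L

Solving the biomass balance for X: X = Y Q (S₀−S) θ_c / [V (1+k_d θ_c)] = 0.689 × 30400 × (123 − 2.33) × 15.4 / [3880 × (1 + 0.0642 × 15.4)] = 5044 mg/L.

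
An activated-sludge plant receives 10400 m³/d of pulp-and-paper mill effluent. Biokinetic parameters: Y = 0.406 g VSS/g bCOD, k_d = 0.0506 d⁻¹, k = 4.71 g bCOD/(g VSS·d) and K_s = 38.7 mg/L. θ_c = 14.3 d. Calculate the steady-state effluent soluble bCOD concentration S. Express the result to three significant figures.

For a completely mixed reactor with recycle the Lawrence–McCarty relation gives S = K_s·(1 + k_d·θ_c) / [θ_c·(Y·k − k_d) − 1] = 38.7 × (1 + 0.0506 × 14.3) / [14.3 × (0.406 × 4.71 − 0.0506) − 1] = 66.70 / 25.62 = 2.603 mg/L.

S ≈ 2.60 mg/L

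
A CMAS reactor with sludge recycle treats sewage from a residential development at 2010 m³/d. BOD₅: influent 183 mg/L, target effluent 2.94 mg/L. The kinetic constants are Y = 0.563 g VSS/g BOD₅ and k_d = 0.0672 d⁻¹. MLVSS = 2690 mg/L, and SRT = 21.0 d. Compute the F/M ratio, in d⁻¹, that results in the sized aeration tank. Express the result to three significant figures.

F/M ≈ 0.207 d⁻¹

Rearranging the biomass balance for a CMAS with decay, V = Y·Q·ΔS·θ_c / [X·(1+k_d θ_c)] = 0.563 × 2010 × (183 − 2.94) × 21.0 / [2690 × (1 + 0.0672 × 21.0)] = 4.28×10^6 / 6486 = 659.7 m³.
Food-to-microorganism ratio F/M = Q S₀ / (V X) = 2010 × 183 / (659.7 × 2690) = 0.2073 d⁻¹.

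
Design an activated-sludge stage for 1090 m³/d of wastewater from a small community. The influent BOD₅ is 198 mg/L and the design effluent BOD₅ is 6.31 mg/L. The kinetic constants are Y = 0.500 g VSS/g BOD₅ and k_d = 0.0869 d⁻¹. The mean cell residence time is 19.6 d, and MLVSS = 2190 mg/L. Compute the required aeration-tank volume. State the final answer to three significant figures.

V ≈ 346 m³

Steady-state biomass mass balance: V·X·(1 + k_d·θ_c) = Y·Q·(S₀ − S)·θ_c, so V = 0.500 × 1090 × (198 − 6.31) × 19.6 / [2190 × (1 + 0.0869 × 19.6)] = 2.05×10^6 / 5920 = 345.9 m³.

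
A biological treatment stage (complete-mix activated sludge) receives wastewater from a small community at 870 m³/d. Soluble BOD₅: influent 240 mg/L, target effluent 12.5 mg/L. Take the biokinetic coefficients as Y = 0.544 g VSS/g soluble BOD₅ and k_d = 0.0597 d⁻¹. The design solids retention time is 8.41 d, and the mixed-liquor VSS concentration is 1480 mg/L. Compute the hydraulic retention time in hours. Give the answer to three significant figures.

τ ≈ 11.2 h

Steady-state biomass mass balance: V·X·(1 + k_d·θ_c) = Y·Q·(S₀ − S)·θ_c, so V = 0.544 × 870 × (240 − 12.5) × 8.41 / [1480 × (1 + 0.0597 × 8.41)] = 9.06×10^5 / 2223 = 407.3 m³.
HRT = V/Q = 407.3 m³ / 870 m³·d⁻¹ = 0.4682 d × 24 = 11.24 h.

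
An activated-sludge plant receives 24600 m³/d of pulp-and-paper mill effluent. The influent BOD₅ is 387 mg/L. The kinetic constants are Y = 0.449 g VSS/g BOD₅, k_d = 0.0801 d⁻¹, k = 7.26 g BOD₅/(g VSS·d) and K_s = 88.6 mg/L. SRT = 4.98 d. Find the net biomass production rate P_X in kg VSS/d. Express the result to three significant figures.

For a completely mixed reactor with recycle the Lawrence–McCarty relation gives S = K_s·(1 + k_d·θ_c) / [θ_c·(Y·k − k_d) − 1] = 88.6 × (1 + 0.0801 × 4.98) / [4.98 × (0.449 × 7.26 − 0.0801) − 1] = 123.9 / 14.83 = 8.355 mg/L.
Correct the yield for decay: Y_obs = Y/(1 + k_d θ_c) = 0.449 / (1 + 0.0801 × 4.98) = 0.449 / 1.399 = 0.3210.
ΔS = 387 − 8.35 = 378.6 mg/L, so the substrate removal rate is 24600 × 378.6/1000 = 9315 kg BOD₅/d.
Biomass produced: P_X = Y_obs·Q·ΔS = 0.3210 × 9315 ≈ 2990 kg VSS/d.

P_X ≈ 2990 kg VSS/d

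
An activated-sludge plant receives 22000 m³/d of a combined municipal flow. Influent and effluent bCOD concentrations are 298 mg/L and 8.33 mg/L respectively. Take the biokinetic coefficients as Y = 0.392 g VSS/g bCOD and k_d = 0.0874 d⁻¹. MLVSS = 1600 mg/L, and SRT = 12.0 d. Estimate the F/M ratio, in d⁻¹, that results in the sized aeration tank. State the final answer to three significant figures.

F/M ≈ 0.448 d⁻¹

From the SRT design equation V = Y Q (S₀−S) θ_c / [X (1 + k_d θ_c)] = 0.392 × 22000 × (298 − 8.33) × 12.0 / [1600 × (1 + 0.0874 × 12.0)] = 3×10^7 / 3278 = 9145 m³.
Food-to-microorganism ratio F/M = Q S₀ / (V X) = 22000 × 298 / (9145 × 1600) = 0.4481 d⁻¹.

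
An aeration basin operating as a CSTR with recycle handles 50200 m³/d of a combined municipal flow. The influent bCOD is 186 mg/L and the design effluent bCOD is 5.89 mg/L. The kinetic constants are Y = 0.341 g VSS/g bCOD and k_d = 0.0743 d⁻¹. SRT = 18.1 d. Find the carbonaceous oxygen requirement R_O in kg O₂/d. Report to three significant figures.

Y_obs = Y / (1 + k_d θ_c) = 0.341 / (1 + 0.0743 × 18.1) = 0.341 / 2.345 = 0.1454.
ΔS = 186 − 5.89 = 180.1 mg/L, so the substrate removal rate is 50200 × 180.1/1000 = 9042 kg bCOD/d.
Net sludge production P_X = 0.1454 × 9042 = 1315 kg VSS/d.
R_O = Q·(S₀ − S) − 1.42·P_X = 9042 − 1.42 × 1315 = 7174 kg O₂/d.

R_O ≈ 7170 kg O₂/d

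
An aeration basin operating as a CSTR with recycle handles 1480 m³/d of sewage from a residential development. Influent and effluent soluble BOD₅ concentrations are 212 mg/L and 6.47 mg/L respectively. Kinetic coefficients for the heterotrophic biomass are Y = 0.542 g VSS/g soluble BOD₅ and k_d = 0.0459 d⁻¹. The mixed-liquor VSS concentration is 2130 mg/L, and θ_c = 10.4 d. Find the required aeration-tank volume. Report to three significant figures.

Rearranging the biomass balance for a CMAS with decay, V = Y·Q·ΔS·θ_c / [X·(1+k_d θ_c)] = 0.542 × 1480 × (212 − 6.47) × 10.4 / [2130 × (1 + 0.0459 × 10.4)] = 1.71×10^6 / 3147 = 544.9 m³.

V ≈ 545 m³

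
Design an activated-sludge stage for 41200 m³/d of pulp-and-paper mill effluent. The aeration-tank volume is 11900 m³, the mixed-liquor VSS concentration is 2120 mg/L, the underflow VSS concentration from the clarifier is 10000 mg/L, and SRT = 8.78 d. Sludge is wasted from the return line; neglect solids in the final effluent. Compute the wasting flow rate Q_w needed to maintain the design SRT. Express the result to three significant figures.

Wasting from the return line (neglecting effluent solids): Q_w = V·X / (θ_c·X_r) = 11900 × 2120 / (8.78 × 10000) = 287.3 m³/d.

Q_w ≈ 287 m³/d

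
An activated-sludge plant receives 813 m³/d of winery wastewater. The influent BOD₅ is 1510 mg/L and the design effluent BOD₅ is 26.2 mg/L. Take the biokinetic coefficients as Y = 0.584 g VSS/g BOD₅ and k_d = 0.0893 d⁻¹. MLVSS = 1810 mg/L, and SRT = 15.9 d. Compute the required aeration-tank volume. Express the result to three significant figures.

From the SRT design equation V = Y Q (S₀−S) θ_c / [X (1 + k_d θ_c)] = 0.584 × 813 × (1510 − 26.2) × 15.9 / [1810 × (1 + 0.0893 × 15.9)] = 1.12×10^7 / 4380 = 2557 m³.

V ≈ 2560 m³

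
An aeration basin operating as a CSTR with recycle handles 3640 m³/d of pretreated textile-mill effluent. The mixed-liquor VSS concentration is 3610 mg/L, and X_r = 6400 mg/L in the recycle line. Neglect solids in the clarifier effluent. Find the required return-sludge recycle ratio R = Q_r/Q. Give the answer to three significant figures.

Mass balance around the secondary clarifier (neglecting effluent solids): R = X / (X_r − X) = 3610 / (6400 − 3610) = 1.294.

R ≈ 1.29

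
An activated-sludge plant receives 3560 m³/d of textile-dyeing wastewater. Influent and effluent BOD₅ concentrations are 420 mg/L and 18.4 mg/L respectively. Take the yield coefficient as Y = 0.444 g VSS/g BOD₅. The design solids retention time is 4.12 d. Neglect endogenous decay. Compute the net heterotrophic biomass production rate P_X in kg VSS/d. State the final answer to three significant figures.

With endogenous decay neglected, the observed yield equals the true yield: Y_obs = Y = 0.444 g VSS/g BOD₅.
ΔS = 420 − 18.4 = 401.6 mg/L, so the substrate removal rate is 3560 × 401.6/1000 = 1430 kg BOD₅/d.
Biomass produced: P_X = Y_obs·Q·ΔS = 0.4440 × 1430 ≈ 634.8 kg VSS/d.

P_X ≈ 635 kg VSS/d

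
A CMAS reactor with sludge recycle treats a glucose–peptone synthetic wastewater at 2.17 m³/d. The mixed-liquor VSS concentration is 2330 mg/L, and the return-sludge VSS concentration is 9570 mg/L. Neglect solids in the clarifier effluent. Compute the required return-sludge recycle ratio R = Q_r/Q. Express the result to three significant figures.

Mass balance around the secondary clarifier (neglecting effluent solids): R = X / (X_r − X) = 2330 / (9570 − 2330) = 0.3218.

R ≈ 0.322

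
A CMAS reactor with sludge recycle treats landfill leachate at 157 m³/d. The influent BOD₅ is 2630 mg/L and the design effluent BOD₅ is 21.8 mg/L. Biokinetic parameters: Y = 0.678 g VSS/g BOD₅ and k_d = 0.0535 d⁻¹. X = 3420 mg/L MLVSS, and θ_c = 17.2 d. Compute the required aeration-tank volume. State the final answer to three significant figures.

V ≈ 727 m³

From the SRT design equation V = Y Q (S₀−S) θ_c / [X (1 + k_d θ_c)] = 0.678 × 157 × (2630 − 21.8) × 17.2 / [3420 × (1 + 0.0535 × 17.2)] = 4.78×10^6 / 6567 = 727.2 m³.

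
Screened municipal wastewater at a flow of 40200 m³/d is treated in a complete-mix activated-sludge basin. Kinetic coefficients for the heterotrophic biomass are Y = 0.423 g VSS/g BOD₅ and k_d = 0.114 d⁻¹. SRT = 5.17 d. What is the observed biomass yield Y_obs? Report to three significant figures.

Y_obs ≈ 0.266 g VSS/g BOD₅

Observed yield with endogenous decay: Y_obs = Y / (1 + k_d·θ_c) = 0.423 / (1 + 0.114 × 5.17) = 0.423 / 1.589 = 0.2661 g VSS/g BOD₅.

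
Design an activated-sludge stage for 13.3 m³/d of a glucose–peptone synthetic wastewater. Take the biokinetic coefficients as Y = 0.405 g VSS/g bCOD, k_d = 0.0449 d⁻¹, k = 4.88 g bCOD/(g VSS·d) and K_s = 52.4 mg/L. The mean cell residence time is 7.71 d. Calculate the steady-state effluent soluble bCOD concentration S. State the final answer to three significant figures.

From the Monod/SRT balance for a CMAS, S = K_s·(1+k_d θ_c)/[θ_c·(Y k − k_d) − 1] = 52.4 × (1 + 0.0449 × 7.71) / [7.71 × (0.405 × 4.88 − 0.0449) − 1] = 70.54 / 13.89 = 5.078 mg/L.

S ≈ 5.08 mg/L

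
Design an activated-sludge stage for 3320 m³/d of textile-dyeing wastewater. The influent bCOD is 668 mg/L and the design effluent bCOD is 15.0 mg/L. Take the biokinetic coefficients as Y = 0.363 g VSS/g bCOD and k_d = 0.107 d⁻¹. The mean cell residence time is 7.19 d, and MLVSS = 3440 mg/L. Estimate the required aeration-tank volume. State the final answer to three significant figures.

V ≈ 930 m³

From the SRT design equation V = Y Q (S₀−S) θ_c / [X (1 + k_d θ_c)] = 0.363 × 3320 × (668 − 15.0) × 7.19 / [3440 × (1 + 0.107 × 7.19)] = 5.66×10^6 / 6086 = 929.7 m³.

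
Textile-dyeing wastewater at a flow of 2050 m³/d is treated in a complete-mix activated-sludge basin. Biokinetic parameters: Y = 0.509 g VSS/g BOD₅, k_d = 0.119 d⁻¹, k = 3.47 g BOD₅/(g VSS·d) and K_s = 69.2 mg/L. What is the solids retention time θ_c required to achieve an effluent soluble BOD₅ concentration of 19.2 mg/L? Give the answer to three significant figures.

From 1/θ_c = Y·k·S/(K_s + S) − k_d: Y·k·S/(K_s+S) = 0.509 × 3.47 × 19.2 / (69.2 + 19.2) = 0.3836 d⁻¹.
θ_c = 1/(μ − k_d) = 1/(0.3836 − 0.119) = 1/0.2646 = 3.779 d.

θ_c ≈ 3.78 d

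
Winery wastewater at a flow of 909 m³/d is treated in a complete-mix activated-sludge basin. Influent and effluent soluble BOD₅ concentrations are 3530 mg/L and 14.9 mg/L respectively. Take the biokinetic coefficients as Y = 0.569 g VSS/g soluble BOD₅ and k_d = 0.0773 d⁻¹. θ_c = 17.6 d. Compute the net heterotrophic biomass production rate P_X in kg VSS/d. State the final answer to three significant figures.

The observed yield is Y_obs = Y/(1 + k_d·θ_c) = 0.569 / (1 + 0.0773 × 17.6) = 0.569 / 2.360 = 0.2411 g VSS per g soluble BOD₅ removed.
Mass of soluble BOD₅ removed per day: Q(S₀ − S) = 909 × 3515 g/m³ = 3195 kg/d.
Biomass produced: P_X = Y_obs·Q·ΔS = 0.2411 × 3195 ≈ 770.2 kg VSS/d.

P_X ≈ 770 kg VSS/d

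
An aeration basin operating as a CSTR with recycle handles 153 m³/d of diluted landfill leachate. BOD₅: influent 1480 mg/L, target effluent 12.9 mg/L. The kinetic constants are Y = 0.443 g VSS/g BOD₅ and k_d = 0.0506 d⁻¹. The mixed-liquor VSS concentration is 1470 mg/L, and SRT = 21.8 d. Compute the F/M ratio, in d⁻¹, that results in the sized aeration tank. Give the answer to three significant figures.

Steady-state biomass mass balance: V·X·(1 + k_d·θ_c) = Y·Q·(S₀ − S)·θ_c, so V = 0.443 × 153 × (1480 − 12.9) × 21.8 / [1470 × (1 + 0.0506 × 21.8)] = 2.17×10^6 / 3092 = 701.2 m³.
Food-to-microorganism ratio F/M = Q S₀ / (V X) = 153 × 1480 / (701.2 × 1470) = 0.2197 d⁻¹.

F/M ≈ 0.220 d⁻¹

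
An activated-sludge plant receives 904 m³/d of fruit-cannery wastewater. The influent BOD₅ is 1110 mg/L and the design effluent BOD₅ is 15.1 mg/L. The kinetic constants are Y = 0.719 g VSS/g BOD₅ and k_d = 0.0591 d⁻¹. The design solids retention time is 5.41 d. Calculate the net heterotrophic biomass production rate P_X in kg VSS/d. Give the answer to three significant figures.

Observed yield with endogenous decay: Y_obs = Y / (1 + k_d·θ_c) = 0.719 / (1 + 0.0591 × 5.41) = 0.719 / 1.320 = 0.5448 g VSS/g BOD₅.
Substrate removed = Q·(S₀ − S) = 904 m³/d × (1110 − 15.1) g/m³ = 9.9×10^5 g/d = 989.8 kg/d.
Net biomass production P_X = Y_obs × Q·(S₀ − S) = 0.5448 × 989.8 = 539.2 kg VSS/d.

P_X ≈ 539 kg VSS/d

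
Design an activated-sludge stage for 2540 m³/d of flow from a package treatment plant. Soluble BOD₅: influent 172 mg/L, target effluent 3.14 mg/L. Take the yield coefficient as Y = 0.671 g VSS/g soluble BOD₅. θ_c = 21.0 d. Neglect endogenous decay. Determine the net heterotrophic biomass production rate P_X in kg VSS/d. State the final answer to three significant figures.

With endogenous decay neglected, the observed yield equals the true yield: Y_obs = Y = 0.671 g VSS/g soluble BOD₅.
Mass of soluble BOD₅ removed per day: Q(S₀ − S) = 2540 × 168.9 g/m³ = 428.9 kg/d.
So the net sludge growth is P_X = 0.6710 × 428.9 = 287.8 kg VSS/d.

P_X ≈ 288 kg VSS/d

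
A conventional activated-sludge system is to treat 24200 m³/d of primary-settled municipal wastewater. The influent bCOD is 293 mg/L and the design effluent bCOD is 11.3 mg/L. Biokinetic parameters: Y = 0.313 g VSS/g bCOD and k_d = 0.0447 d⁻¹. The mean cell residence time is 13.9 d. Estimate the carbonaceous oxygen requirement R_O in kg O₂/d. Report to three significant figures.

R_O ≈ 4950 kg O₂/d

Observed yield with endogenous decay: Y_obs = Y / (1 + k_d·θ_c) = 0.313 / (1 + 0.0447 × 13.9) = 0.313 / 1.621 = 0.1931 g VSS/g bCOD.
ΔS = 293 − 11.3 = 281.7 mg/L, so the substrate removal rate is 24200 × 281.7/1000 = 6817 kg bCOD/d.
P_X = Y_obs·Q·(S₀ − S) = 0.1931 × 6817 = 1316 kg VSS/d.
R_O = Q·(S₀ − S) − 1.42·P_X = 6817 − 1.42 × 1316 = 4948 kg O₂/d.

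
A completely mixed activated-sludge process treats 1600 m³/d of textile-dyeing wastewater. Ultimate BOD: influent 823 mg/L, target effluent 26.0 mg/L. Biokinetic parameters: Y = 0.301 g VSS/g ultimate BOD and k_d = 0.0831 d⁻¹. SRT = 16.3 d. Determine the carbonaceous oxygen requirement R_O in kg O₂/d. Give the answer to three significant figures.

R_O ≈ 1040 kg O₂/d

Correct the yield for decay: Y_obs = Y/(1 + k_d θ_c) = 0.301 / (1 + 0.0831 × 16.3) = 0.301 / 2.355 = 0.1278.
Substrate removed = Q·(S₀ − S) = 1600 m³/d × (823 − 26.0) g/m³ = 1.28×10^6 g/d = 1275 kg/d.
Biomass synthesised: P_X = Y_obs × 1275 = 163.0 kg VSS/d.
R_O = Q·(S₀ − S) − 1.42·P_X = 1275 − 1.42 × 163.0 = 1044 kg O₂/d.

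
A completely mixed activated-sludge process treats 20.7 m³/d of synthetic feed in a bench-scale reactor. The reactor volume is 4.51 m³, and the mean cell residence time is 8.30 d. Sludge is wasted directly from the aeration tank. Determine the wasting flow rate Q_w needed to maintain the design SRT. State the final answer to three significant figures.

With mixed-liquor wasting, θ_c = V/Q_w, so Q_w = V/θ_c = 4.510/8.30 = 0.5434 m³/d.

Q_w ≈ 0.543 m³/d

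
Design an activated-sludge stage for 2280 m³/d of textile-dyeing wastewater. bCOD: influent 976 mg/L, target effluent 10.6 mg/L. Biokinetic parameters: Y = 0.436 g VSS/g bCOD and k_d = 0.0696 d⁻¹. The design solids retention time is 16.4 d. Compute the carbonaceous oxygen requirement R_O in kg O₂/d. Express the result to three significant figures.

R_O ≈ 1560 kg O₂/d

Observed yield with endogenous decay: Y_obs = Y / (1 + k_d·θ_c) = 0.436 / (1 + 0.0696 × 16.4) = 0.436 / 2.141 = 0.2036 g VSS/g bCOD.
Q·(S₀ − S) = 2280 × (976 − 10.6) × 10⁻³ = 2201 kg/d removed.
P_X = Y_obs·Q·(S₀ − S) = 0.2036 × 2201 = 448.1 kg VSS/d.
Carbonaceous O₂ demand = substrate oxidised − cell-mass equivalent = 2201 − 1.42 × 448.1 = 1565 kg O₂/d.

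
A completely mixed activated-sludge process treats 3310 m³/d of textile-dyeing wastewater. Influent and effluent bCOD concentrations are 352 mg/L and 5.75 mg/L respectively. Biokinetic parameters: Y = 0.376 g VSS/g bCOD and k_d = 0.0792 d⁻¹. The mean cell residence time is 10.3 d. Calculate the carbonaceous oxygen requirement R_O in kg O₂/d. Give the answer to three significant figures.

Y_obs = Y / (1 + k_d θ_c) = 0.376 / (1 + 0.0792 × 10.3) = 0.376 / 1.816 = 0.2071.
Substrate removed = Q·(S₀ − S) = 3310 m³/d × (352 − 5.75) g/m³ = 1.15×10^6 g/d = 1146 kg/d.
Biomass synthesised: P_X = Y_obs × 1146 = 237.3 kg VSS/d.
R_O = Q·ΔS − 1.42 P_X = 1146 − 337.0 = 809.1 kg O₂/d.

R_O ≈ 809 kg O₂/d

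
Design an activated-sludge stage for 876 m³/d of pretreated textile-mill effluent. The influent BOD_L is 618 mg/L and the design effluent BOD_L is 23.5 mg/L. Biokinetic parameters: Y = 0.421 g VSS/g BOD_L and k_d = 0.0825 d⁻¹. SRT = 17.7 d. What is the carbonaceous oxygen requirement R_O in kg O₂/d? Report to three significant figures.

Observed yield with endogenous decay: Y_obs = Y / (1 + k_d·θ_c) = 0.421 / (1 + 0.0825 × 17.7) = 0.421 / 2.460 = 0.1711 g VSS/g BOD_L.
Substrate removed = Q·(S₀ − S) = 876 m³/d × (618 − 23.5) g/m³ = 5.21×10^5 g/d = 520.8 kg/d.
P_X = Y_obs·Q·(S₀ − S) = 0.1711 × 520.8 = 89.12 kg VSS/d.
R_O = Q·ΔS − 1.42 P_X = 520.8 − 126.5 = 394.2 kg O₂/d.

R_O ≈ 394 kg O₂/d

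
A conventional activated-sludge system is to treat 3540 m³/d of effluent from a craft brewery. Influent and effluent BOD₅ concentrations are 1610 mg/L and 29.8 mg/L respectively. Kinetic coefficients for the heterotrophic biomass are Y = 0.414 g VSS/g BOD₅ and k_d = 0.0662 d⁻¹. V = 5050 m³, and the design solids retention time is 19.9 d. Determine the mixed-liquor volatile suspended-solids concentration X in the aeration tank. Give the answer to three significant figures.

X ≈ 3940 mg/L

X = Y·Q·ΔS·θ_c / [V·(1 + k_d θ_c)] = 0.414 × 3540 × (1610 − 29.8) × 19.9 / [5050 × (1 + 0.0662 × 19.9)] = 3938 mg/L.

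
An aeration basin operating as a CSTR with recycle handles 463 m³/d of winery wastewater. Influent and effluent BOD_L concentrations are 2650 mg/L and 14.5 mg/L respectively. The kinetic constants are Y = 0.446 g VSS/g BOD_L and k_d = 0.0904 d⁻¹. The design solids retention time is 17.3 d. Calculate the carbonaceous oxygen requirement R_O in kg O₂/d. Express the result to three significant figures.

R_O ≈ 919 kg O₂/d

Correct the yield for decay: Y_obs = Y/(1 + k_d θ_c) = 0.446 / (1 + 0.0904 × 17.3) = 0.446 / 2.564 = 0.1740.
Mass of BOD_L removed per day: Q(S₀ − S) = 463 × 2636 g/m³ = 1220 kg/d.
Biomass synthesised: P_X = Y_obs × 1220 = 212.3 kg VSS/d.
R_O = Q·(S₀ − S) − 1.42·P_X = 1220 − 1.42 × 212.3 = 918.8 kg O₂/d.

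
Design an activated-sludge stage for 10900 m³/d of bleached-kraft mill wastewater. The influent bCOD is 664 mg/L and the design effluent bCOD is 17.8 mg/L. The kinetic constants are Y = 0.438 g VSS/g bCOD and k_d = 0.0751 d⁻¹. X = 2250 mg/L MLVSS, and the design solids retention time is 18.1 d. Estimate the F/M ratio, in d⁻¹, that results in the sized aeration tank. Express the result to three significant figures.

Steady-state biomass mass balance: V·X·(1 + k_d·θ_c) = Y·Q·(S₀ − S)·θ_c, so V = 0.438 × 10900 × (664 − 17.8) × 18.1 / [2250 × (1 + 0.0751 × 18.1)] = 5.58×10^7 / 5308 = 10519 m³.
F/M = Q·S₀ / (V·X) = 10900 × 664 / (10519 × 2250) = 0.3058 g bCOD·(g VSS·d)⁻¹.

F/M ≈ 0.306 d⁻¹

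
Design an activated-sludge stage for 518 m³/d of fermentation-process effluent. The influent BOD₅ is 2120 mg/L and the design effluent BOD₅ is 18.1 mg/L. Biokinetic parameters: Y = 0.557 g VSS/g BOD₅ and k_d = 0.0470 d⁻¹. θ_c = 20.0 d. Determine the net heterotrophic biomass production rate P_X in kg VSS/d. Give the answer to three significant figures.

P_X ≈ 313 kg VSS/d

Correct the yield for decay: Y_obs = Y/(1 + k_d θ_c) = 0.557 / (1 + 0.0470 × 20.0) = 0.557 / 1.940 = 0.2871.
Substrate removed = Q·(S₀ − S) = 518 m³/d × (2120 − 18.1) g/m³ = 1.09×10^6 g/d = 1089 kg/d.
Net biomass production P_X = Y_obs × Q·(S₀ − S) = 0.2871 × 1089 = 312.6 kg VSS/d.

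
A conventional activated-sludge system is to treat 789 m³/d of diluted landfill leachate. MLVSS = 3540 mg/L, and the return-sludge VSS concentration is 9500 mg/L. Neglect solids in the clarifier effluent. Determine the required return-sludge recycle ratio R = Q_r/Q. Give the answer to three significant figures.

Solids balance on the clarifier gives (1+R)X = R·X_r, so R = X/(X_r − X) = 3540 / (9500 − 3540) = 0.5940.

R ≈ 0.594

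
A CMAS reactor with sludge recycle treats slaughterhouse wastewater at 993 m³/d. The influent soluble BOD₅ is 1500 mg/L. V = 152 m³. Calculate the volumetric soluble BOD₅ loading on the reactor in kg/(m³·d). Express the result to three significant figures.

L_v ≈ 9.80 kg soluble BOD₅/(m³·d)

Applied soluble BOD₅ load per unit volume = Q·S₀/V = (993 × 1500/1000)/152.0 = 9.799 kg soluble BOD₅·m⁻³·d⁻¹.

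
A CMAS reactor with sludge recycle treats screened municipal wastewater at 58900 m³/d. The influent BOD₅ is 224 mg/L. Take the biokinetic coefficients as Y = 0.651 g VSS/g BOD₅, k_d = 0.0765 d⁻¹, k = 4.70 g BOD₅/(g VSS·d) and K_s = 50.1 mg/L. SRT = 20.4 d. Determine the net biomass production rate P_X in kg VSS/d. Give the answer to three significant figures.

For a completely mixed reactor with recycle the Lawrence–McCarty relation gives S = K_s·(1 + k_d·θ_c) / [θ_c·(Y·k − k_d) − 1] = 50.1 × (1 + 0.0765 × 20.4) / [20.4 × (0.651 × 4.70 − 0.0765) − 1] = 128.3 / 59.86 = 2.143 mg/L.
The observed yield is Y_obs = Y/(1 + k_d·θ_c) = 0.651 / (1 + 0.0765 × 20.4) = 0.651 / 2.561 = 0.2542 g VSS per g BOD₅ removed.
ΔS = 224 − 2.14 = 221.9 mg/L, so the substrate removal rate is 58900 × 221.9/1000 = 13068 kg BOD₅/d.
P_X = Y_obs · Q(S₀ − S) = 0.2542 × 13068 = 3322 kg VSS/d.

P_X ≈ 3320 kg VSS/d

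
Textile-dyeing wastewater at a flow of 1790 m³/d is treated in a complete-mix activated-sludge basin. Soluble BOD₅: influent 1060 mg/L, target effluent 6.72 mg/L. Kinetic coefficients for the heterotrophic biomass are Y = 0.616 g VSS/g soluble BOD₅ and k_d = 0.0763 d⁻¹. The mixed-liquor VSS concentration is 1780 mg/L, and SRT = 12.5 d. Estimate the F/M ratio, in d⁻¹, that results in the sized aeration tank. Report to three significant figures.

F/M ≈ 0.255 d⁻¹

Rearranging the biomass balance for a CMAS with decay, V = Y·Q·ΔS·θ_c / [X·(1+k_d θ_c)] = 0.616 × 1790 × (1060 − 6.72) × 12.5 / [1780 × (1 + 0.0763 × 12.5)] = 1.45×10^7 / 3478 = 4174 m³.
F/M = applied load / biomass = Q·S₀/(V·X) = 1790 × 1060 / (4174 × 1780) = 0.2554 d⁻¹.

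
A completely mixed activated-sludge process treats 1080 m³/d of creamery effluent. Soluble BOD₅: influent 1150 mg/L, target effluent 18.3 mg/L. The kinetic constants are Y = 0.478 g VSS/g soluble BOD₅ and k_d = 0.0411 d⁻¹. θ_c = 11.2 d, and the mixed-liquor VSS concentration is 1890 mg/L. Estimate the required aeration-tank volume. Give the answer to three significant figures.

V ≈ 2370 m³

Steady-state biomass mass balance: V·X·(1 + k_d·θ_c) = Y·Q·(S₀ − S)·θ_c, so V = 0.478 × 1080 × (1150 − 18.3) × 11.2 / [1890 × (1 + 0.0411 × 11.2)] = 6.54×10^6 / 2760 = 2371 m³.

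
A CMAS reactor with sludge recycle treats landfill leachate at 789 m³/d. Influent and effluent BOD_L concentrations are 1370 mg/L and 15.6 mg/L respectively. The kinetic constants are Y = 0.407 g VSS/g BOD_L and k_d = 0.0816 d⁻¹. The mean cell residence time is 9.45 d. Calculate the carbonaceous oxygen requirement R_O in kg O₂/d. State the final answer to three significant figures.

Observed yield with endogenous decay: Y_obs = Y / (1 + k_d·θ_c) = 0.407 / (1 + 0.0816 × 9.45) = 0.407 / 1.771 = 0.2298 g VSS/g BOD_L.
Q·(S₀ − S) = 789 × (1370 − 15.6) × 10⁻³ = 1069 kg/d removed.
Biomass synthesised: P_X = Y_obs × 1069 = 245.6 kg VSS/d.
R_O = Q·ΔS − 1.42 P_X = 1069 − 348.7 = 719.9 kg O₂/d.

R_O ≈ 720 kg O₂/d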